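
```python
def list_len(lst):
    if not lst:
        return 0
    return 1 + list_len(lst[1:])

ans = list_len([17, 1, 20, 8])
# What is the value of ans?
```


list_len([17, 1, 20, 8])
= 1 + list_len([1, 20, 8])
= 1 + 1 + list_len([20, 8])
= 1 + 1 + 1 + list_len([8])
= 1 + 1 + 1 + 1 + list_len([])
= 1 + 1 + 1 + 1 + 0
= 4


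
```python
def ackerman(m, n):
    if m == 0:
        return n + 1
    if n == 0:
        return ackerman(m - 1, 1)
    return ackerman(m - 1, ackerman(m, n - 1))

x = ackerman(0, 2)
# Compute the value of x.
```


ackerman(0, 2)
m == 0: return 2 + 1 = 3
= 3


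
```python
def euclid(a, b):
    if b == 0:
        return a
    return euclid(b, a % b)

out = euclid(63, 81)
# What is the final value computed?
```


euclid(63, 81)
= euclid(81, 63 % 81) = euclid(81, 63)
= euclid(63, 81 % 63) = euclid(63, 18)
= euclid(18, 63 % 18) = euclid(18, 9)
= euclid(9, 18 % 9) = euclid(9, 0)
b == 0, return a = 9


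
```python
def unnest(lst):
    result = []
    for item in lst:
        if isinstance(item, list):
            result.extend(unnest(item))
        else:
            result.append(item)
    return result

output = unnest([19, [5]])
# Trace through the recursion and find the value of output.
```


unnest([19, [5]])
Processing each element:
  19 is not a list -> append 19
  [5] is a list -> unnest recursively -> [5]
= [19, 5]


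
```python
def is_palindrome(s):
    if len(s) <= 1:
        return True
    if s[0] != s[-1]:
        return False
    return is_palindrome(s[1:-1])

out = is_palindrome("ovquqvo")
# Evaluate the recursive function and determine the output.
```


is_palindrome("ovquqvo")
"ovquqvo": s[0]='o' == s[-1]='o' -> is_palindrome("vquqv")
"vquqv": s[0]='v' == s[-1]='v' -> is_palindrome("quq")
"quq": s[0]='q' == s[-1]='q' -> is_palindrome("u")
"u": len <= 1 -> True
= True


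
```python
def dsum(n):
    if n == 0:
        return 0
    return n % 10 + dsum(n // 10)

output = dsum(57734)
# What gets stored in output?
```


dsum(57734)
= 4 + dsum(5773)
= 4 + 3 + dsum(577)
= 4 + 3 + 7 + dsum(57)
= 4 + 3 + 7 + 7 + dsum(5)
= 4 + 3 + 7 + 7 + 5 + dsum(0)
= 4 + 3 + 7 + 7 + 5 + 0
= 26


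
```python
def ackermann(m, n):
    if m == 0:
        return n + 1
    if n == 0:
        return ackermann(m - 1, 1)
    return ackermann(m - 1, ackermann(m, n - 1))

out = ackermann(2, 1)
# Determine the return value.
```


ackermann(2, 1)
= ackermann(1, ackermann(2, 0))
First compute ackermann(2, 0) = 3
= ackermann(1, 3)
= 5


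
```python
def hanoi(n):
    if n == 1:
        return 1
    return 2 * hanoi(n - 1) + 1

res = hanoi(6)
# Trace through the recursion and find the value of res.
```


hanoi(6)
= 2 * hanoi(5) + 1
= 2 * (2 * hanoi(4) + 1) + 1
= 2 * (2 * (2 * hanoi(3) + 1) + 1) + 1
= 2 * (2 * (2 * (2 * hanoi(2) + 1) + 1) + 1) + 1
= 2 * (2 * (2 * (2 * (2 * hanoi(1) + 1) + 1) + 1) + 1) + 1
Now compute bottom-up:
hanoi(1) = 1
hanoi(2) = 2 * 1 + 1 = 3
hanoi(3) = 2 * 3 + 1 = 7
hanoi(4) = 2 * 7 + 1 = 15
hanoi(5) = 2 * 15 + 1 = 31
hanoi(6) = 2 * 31 + 1 = 63
= 63


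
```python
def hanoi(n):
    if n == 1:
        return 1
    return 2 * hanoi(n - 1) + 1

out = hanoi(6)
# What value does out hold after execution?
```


hanoi(6)
= 2 * hanoi(5) + 1
= 2 * (2 * hanoi(4) + 1) + 1
= 2 * (2 * (2 * hanoi(3) + 1) + 1) + 1
= 2 * (2 * (2 * (2 * hanoi(2) + 1) + 1) + 1) + 1
= 2 * (2 * (2 * (2 * (2 * hanoi(1) + 1) + 1) + 1) + 1) + 1
Now compute bottom-up:
hanoi(1) = 1
hanoi(2) = 2 * 1 + 1 = 3
hanoi(3) = 2 * 3 + 1 = 7
hanoi(4) = 2 * 7 + 1 = 15
hanoi(5) = 2 * 15 + 1 = 31
hanoi(6) = 2 * 31 + 1 = 63
= 63


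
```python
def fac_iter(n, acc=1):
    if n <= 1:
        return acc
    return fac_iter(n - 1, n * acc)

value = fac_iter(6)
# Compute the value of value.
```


fac_iter(6, 1)
= fac_iter(5, 6 * 1) = fac_iter(5, 6)
= fac_iter(4, 5 * 6) = fac_iter(4, 30)
= fac_iter(3, 4 * 30) = fac_iter(3, 120)
= fac_iter(2, 3 * 120) = fac_iter(2, 360)
= fac_iter(1, 2 * 360) = fac_iter(1, 720)
n <= 1, return acc = 720


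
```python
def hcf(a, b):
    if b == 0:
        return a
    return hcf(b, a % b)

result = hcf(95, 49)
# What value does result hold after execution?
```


hcf(95, 49)
= hcf(49, 95 % 49) = hcf(49, 46)
= hcf(46, 49 % 46) = hcf(46, 3)
= hcf(3, 46 % 3) = hcf(3, 1)
= hcf(1, 3 % 1) = hcf(1, 0)
b == 0, return a = 1


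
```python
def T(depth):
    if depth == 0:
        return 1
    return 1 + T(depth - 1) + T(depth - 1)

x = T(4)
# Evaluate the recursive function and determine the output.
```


T(4)
= 1 + T(3) + T(3)
= 1 + 2 * T(3)
T(k) = 2^(k+1) - 1
T(0) = 1
T(1) = 3
T(2) = 7
T(3) = 15
T(4) = 31
T(4) = 2^5 - 1 = 31


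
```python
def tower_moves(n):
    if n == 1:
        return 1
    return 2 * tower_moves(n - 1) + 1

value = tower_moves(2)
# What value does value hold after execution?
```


tower_moves(2)
= 2 * tower_moves(1) + 1
Now compute bottom-up:
tower_moves(1) = 1
tower_moves(2) = 2 * 1 + 1 = 3
= 3


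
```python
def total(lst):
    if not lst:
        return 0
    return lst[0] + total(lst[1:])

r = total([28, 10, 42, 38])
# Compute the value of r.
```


total([28, 10, 42, 38])
= 28 + total([10, 42, 38])
= 28 + 10 + total([42, 38])
= 28 + 10 + 42 + total([38])
= 28 + 10 + 42 + 38 + total([])
= 28 + 10 + 42 + 38 + 0
= 118


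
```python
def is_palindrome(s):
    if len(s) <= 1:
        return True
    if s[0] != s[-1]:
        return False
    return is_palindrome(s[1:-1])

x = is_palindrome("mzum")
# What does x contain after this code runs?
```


is_palindrome("mzum")
"mzum": s[0]='m' == s[-1]='m' -> is_palindrome("zu")
"zu": s[0]='z' != s[-1]='u' -> False
= False


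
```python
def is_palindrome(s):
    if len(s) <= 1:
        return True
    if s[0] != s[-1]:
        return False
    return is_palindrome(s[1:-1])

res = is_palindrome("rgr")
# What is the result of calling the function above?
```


is_palindrome("rgr")
"rgr": s[0]='r' == s[-1]='r' -> is_palindrome("g")
"g": len <= 1 -> True
= True


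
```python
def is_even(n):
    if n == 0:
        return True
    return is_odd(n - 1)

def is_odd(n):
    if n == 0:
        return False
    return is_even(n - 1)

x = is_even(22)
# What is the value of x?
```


is_even(22)
= is_odd(21)
= is_even(20)
= is_odd(19)
= is_even(18)
= is_odd(17)
= is_even(16)
= is_odd(15)
= is_even(14)
= is_odd(13)
= is_even(12)
= is_odd(11)
= is_even(10)
= is_odd(9)
= is_even(8)
= is_odd(7)
= is_even(6)
= is_odd(5)
= is_even(4)
= is_odd(3)
= is_even(2)
= is_odd(1)
= is_even(0)
n == 0: return True
= True


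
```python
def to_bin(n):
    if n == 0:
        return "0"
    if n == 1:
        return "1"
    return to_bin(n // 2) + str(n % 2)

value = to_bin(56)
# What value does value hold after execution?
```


to_bin(56)
= to_bin(28) + "0"
= to_bin(14) + "0" + "0"
= to_bin(7) + "0" + "0" + "0"
= to_bin(3) + "1" + "0" + "0" + "0"
= to_bin(1) + "1" + "1" + "0" + "0" + "0"
= "1" + "1" + "1" + "0" + "0" + "0"
= "111000"


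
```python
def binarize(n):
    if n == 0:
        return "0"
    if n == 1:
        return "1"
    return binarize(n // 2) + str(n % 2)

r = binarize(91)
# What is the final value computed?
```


binarize(91)
= binarize(45) + "1"
= binarize(22) + "1" + "1"
= binarize(11) + "0" + "1" + "1"
= binarize(5) + "1" + "0" + "1" + "1"
= binarize(2) + "1" + "1" + "0" + "1" + "1"
= binarize(1) + "0" + "1" + "1" + "0" + "1" + "1"
= "1" + "0" + "1" + "1" + "0" + "1" + "1"
= "1011011"


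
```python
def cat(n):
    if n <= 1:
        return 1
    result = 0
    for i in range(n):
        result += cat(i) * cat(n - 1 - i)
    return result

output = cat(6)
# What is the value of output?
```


cat(6)
= sum of cat(i) * cat(6-1-i) for i in 0..5
First compute sub-values bottom-up:
  cat(0) = 1, cat(1) = 1
  cat(2) = 1*1 + 1*1 = 2
  cat(3) = 1*2 + 1*1 + 2*1 = 5
  cat(4) = 1*5 + 1*2 + 2*1 + 5*1 = 14
  cat(5) = 1*14 + 1*5 + 2*2 + 5*1 + 14*1 = 42
Now cat(6):
  cat(0)*cat(5) = 1*42 = 42
  cat(1)*cat(4) = 1*14 = 14
  cat(2)*cat(3) = 2*5 = 10
  cat(3)*cat(2) = 5*2 = 10
  cat(4)*cat(1) = 14*1 = 14
  cat(5)*cat(0) = 42*1 = 42
= 42 + 14 + 10 + 10 + 14 + 42
= 132


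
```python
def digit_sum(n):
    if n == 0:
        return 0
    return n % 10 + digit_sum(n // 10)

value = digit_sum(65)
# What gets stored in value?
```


digit_sum(65)
= 5 + digit_sum(6)
= 5 + 6 + digit_sum(0)
= 5 + 6 + 0
= 11


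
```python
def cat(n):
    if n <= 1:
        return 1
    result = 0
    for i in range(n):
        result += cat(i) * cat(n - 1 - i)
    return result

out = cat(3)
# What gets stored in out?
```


cat(3)
= sum of cat(i) * cat(3-1-i) for i in 0..2
First compute sub-values bottom-up:
  cat(0) = 1, cat(1) = 1
  cat(2) = 1*1 + 1*1 = 2
Now cat(3):
  cat(0)*cat(2) = 1*2 = 2
  cat(1)*cat(1) = 1*1 = 1
  cat(2)*cat(0) = 2*1 = 2
= 2 + 1 + 2
= 5


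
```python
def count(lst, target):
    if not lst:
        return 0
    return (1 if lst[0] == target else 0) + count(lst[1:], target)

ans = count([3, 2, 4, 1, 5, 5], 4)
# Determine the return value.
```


count([3, 2, 4, 1, 5, 5], 4)
lst[0]=3 != 4: 0 + count([2, 4, 1, 5, 5], 4)
lst[0]=2 != 4: 0 + count([4, 1, 5, 5], 4)
lst[0]=4 == 4: 1 + count([1, 5, 5], 4)
lst[0]=1 != 4: 0 + count([5, 5], 4)
lst[0]=5 != 4: 0 + count([5], 4)
lst[0]=5 != 4: 0 + count([], 4)
= 1


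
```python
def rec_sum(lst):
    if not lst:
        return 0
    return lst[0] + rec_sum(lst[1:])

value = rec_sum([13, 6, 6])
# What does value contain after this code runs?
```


rec_sum([13, 6, 6])
= 13 + rec_sum([6, 6])
= 13 + 6 + rec_sum([6])
= 13 + 6 + 6 + rec_sum([])
= 13 + 6 + 6 + 0
= 25


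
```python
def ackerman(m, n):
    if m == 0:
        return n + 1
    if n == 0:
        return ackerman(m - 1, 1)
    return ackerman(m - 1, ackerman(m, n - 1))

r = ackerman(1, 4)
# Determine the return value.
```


ackerman(1, 4)
= ackerman(0, ackerman(1, 3))
First compute ackerman(1, 3) = 5
= ackerman(0, 5)
= 6


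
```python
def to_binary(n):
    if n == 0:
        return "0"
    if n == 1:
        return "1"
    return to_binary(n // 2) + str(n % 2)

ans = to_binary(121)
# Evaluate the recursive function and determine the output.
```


to_binary(121)
= to_binary(60) + "1"
= to_binary(30) + "0" + "1"
= to_binary(15) + "0" + "0" + "1"
= to_binary(7) + "1" + "0" + "0" + "1"
= to_binary(3) + "1" + "1" + "0" + "0" + "1"
= to_binary(1) + "1" + "1" + "1" + "0" + "0" + "1"
= "1" + "1" + "1" + "1" + "0" + "0" + "1"
= "1111001"


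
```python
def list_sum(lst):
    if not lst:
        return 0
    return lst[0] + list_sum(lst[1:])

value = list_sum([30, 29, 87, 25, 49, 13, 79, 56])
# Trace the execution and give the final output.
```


list_sum([30, 29, 87, 25, 49, 13, 79, 56])
= 30 + list_sum([29, 87, 25, 49, 13, 79, 56])
= 30 + 29 + list_sum([87, 25, 49, 13, 79, 56])
= 30 + 29 + 87 + list_sum([25, 49, 13, 79, 56])
= 30 + 29 + 87 + 25 + list_sum([49, 13, 79, 56])
= 30 + 29 + 87 + 25 + 49 + list_sum([13, 79, 56])
= 30 + 29 + 87 + 25 + 49 + 13 + list_sum([79, 56])
= 30 + 29 + 87 + 25 + 49 + 13 + 79 + list_sum([56])
= 30 + 29 + 87 + 25 + 49 + 13 + 79 + 56 + list_sum([])
= 30 + 29 + 87 + 25 + 49 + 13 + 79 + 56 + 0
= 368


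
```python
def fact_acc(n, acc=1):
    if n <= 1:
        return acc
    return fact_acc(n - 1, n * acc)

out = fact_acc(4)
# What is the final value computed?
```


fact_acc(4, 1)
= fact_acc(3, 4 * 1) = fact_acc(3, 4)
= fact_acc(2, 3 * 4) = fact_acc(2, 12)
= fact_acc(1, 2 * 12) = fact_acc(1, 24)
n <= 1, return acc = 24


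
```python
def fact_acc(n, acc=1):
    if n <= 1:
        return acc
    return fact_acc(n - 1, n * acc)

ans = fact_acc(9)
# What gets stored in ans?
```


fact_acc(9, 1)
= fact_acc(8, 9 * 1) = fact_acc(8, 9)
= fact_acc(7, 8 * 9) = fact_acc(7, 72)
= fact_acc(6, 7 * 72) = fact_acc(6, 504)
= fact_acc(5, 6 * 504) = fact_acc(5, 3024)
= fact_acc(4, 5 * 3024) = fact_acc(4, 15120)
= fact_acc(3, 4 * 15120) = fact_acc(3, 60480)
= fact_acc(2, 3 * 60480) = fact_acc(2, 181440)
= fact_acc(1, 2 * 181440) = fact_acc(1, 362880)
n <= 1, return acc = 362880


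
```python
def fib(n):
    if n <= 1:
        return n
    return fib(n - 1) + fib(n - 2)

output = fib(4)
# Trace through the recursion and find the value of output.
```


fib(4)
= fib(3) + fib(2)
= (fib(2) + fib(1)) + fib(2)
Computing bottom-up: fib(0)=0, fib(1)=1, fib(2)=1, fib(3)=2, fib(4)=3
= 3


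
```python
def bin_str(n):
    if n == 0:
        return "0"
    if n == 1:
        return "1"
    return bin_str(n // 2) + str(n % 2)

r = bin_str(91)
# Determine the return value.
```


bin_str(91)
= bin_str(45) + "1"
= bin_str(22) + "1" + "1"
= bin_str(11) + "0" + "1" + "1"
= bin_str(5) + "1" + "0" + "1" + "1"
= bin_str(2) + "1" + "1" + "0" + "1" + "1"
= bin_str(1) + "0" + "1" + "1" + "0" + "1" + "1"
= "1" + "0" + "1" + "1" + "0" + "1" + "1"
= "1011011"


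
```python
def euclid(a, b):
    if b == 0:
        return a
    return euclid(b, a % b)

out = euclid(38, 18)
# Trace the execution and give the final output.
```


euclid(38, 18)
= euclid(18, 38 % 18) = euclid(18, 2)
= euclid(2, 18 % 2) = euclid(2, 0)
b == 0, return a = 2


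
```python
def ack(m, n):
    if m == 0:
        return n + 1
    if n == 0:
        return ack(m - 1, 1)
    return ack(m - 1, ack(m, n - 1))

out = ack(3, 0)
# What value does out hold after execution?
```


ack(3, 0)
n == 0: return ack(2, 1)
= ack(2, 1) = 5
= 5


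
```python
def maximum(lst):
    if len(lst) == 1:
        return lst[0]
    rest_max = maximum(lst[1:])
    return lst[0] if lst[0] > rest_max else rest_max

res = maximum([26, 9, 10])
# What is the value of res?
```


maximum([26, 9, 10])
= compare 26 with maximum([9, 10])
= compare 9 with maximum([10])
Base: maximum([10]) = 10
compare 9 with 10: max = 10
compare 26 with 10: max = 26
= 26


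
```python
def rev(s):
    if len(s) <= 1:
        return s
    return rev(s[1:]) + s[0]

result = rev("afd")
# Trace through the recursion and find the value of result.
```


rev("afd")
= rev("fd") + "a"
= rev("d") + "f" + "a"
= "d" + "f" + "a"
= "dfa"


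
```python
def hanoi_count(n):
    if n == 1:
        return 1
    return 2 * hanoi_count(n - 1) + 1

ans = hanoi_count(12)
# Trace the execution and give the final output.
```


hanoi_count(12)
= 2 * hanoi_count(11) + 1
= 2 * (2 * hanoi_count(10) + 1) + 1
= 2 * (2 * (2 * hanoi_count(9) + 1) + 1) + 1
= 2 * (2 * (2 * (2 * hanoi_count(8) + 1) + 1) + 1) + 1
= 2 * (2 * (2 * (2 * (2 * hanoi_count(7) + 1) + 1) + 1) + 1) + 1
= 2 * (2 * (2 * (2 * (2 * (2 * hanoi_count(6) + 1) + 1) + 1) + 1) + 1) + 1
= 2 * (2 * (2 * (2 * (2 * (2 * (2 * hanoi_count(5) + 1) + 1) + 1) + 1) + 1) + 1) + 1
= 2 * (2 * (2 * (2 * (2 * (2 * (2 * (2 * hanoi_count(4) + 1) + 1) + 1) + 1) + 1) + 1) + 1) + 1
= 2 * (2 * (2 * (2 * (2 * (2 * (2 * (2 * (2 * hanoi_count(3) + 1) + 1) + 1) + 1) + 1) + 1) + 1) + 1) + 1
= 2 * (2 * (2 * (2 * (2 * (2 * (2 * (2 * (2 * (2 * hanoi_count(2) + 1) + 1) + 1) + 1) + 1) + 1) + 1) + 1) + 1) + 1
= 2 * (2 * (2 * (2 * (2 * (2 * (2 * (2 * (2 * (2 * (2 * hanoi_count(1) + 1) + 1) + 1) + 1) + 1) + 1) + 1) + 1) + 1) + 1) + 1
Now compute bottom-up:
hanoi_count(1) = 1
hanoi_count(2) = 2 * 1 + 1 = 3
hanoi_count(3) = 2 * 3 + 1 = 7
hanoi_count(4) = 2 * 7 + 1 = 15
hanoi_count(5) = 2 * 15 + 1 = 31
hanoi_count(6) = 2 * 31 + 1 = 63
hanoi_count(7) = 2 * 63 + 1 = 127
hanoi_count(8) = 2 * 127 + 1 = 255
hanoi_count(9) = 2 * 255 + 1 = 511
hanoi_count(10) = 2 * 511 + 1 = 1023
hanoi_count(11) = 2 * 1023 + 1 = 2047
hanoi_count(12) = 2 * 2047 + 1 = 4095
= 4095


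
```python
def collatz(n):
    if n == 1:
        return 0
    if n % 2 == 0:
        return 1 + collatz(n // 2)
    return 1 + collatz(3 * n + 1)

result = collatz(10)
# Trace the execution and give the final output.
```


collatz(10)
10 is even -> collatz(5)
5 is odd -> 3*5+1 = 16 -> collatz(16)
16 is even -> collatz(8)
8 is even -> collatz(4)
4 is even -> collatz(2)
2 is even -> collatz(1)
Reached 1 after 6 steps
= 6


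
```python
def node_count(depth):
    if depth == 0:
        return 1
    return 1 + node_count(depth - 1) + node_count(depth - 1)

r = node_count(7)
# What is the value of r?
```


node_count(7)
= 1 + node_count(6) + node_count(6)
= 1 + 2 * node_count(6)
node_count(k) = 2^(k+1) - 1
node_count(0) = 1
node_count(1) = 3
node_count(2) = 7
node_count(3) = 15
node_count(4) = 31
node_count(7) = 2^8 - 1 = 255


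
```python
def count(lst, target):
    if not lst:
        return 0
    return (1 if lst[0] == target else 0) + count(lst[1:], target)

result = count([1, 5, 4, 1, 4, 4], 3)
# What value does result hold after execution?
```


count([1, 5, 4, 1, 4, 4], 3)
lst[0]=1 != 3: 0 + count([5, 4, 1, 4, 4], 3)
lst[0]=5 != 3: 0 + count([4, 1, 4, 4], 3)
lst[0]=4 != 3: 0 + count([1, 4, 4], 3)
lst[0]=1 != 3: 0 + count([4, 4], 3)
lst[0]=4 != 3: 0 + count([4], 3)
lst[0]=4 != 3: 0 + count([], 3)
= 0


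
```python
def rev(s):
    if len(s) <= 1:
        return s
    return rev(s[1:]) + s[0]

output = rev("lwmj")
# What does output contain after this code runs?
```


rev("lwmj")
= rev("wmj") + "l"
= rev("mj") + "w" + "l"
= rev("j") + "m" + "w" + "l"
= "j" + "m" + "w" + "l"
= "jmwl"


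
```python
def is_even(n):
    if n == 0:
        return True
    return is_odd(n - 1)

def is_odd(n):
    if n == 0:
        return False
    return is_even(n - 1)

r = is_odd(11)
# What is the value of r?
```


is_odd(11)
= is_even(10)
= is_odd(9)
= is_even(8)
= is_odd(7)
= is_even(6)
= is_odd(5)
= is_even(4)
= is_odd(3)
= is_even(2)
= is_odd(1)
= is_even(0)
n == 0: return True
= True


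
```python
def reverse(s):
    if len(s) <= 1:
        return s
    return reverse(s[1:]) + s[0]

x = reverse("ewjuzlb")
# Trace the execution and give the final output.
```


reverse("ewjuzlb")
= reverse("wjuzlb") + "e"
= reverse("juzlb") + "w" + "e"
= reverse("uzlb") + "j" + "w" + "e"
= reverse("zlb") + "u" + "j" + "w" + "e"
= reverse("lb") + "z" + "u" + "j" + "w" + "e"
= reverse("b") + "l" + "z" + "u" + "j" + "w" + "e"
= "b" + "l" + "z" + "u" + "j" + "w" + "e"
= "blzujwe"


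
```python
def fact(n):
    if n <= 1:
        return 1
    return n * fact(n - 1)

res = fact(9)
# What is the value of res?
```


fact(9)
= 9 * fact(8)
= 9 * 8 * fact(7)
= 9 * 8 * 7 * fact(6)
= 9 * 8 * 7 * 6 * fact(5)
= 9 * 8 * 7 * 6 * 5 * fact(4)
= 9 * 8 * 7 * 6 * 5 * 4 * fact(3)
= 9 * 8 * 7 * 6 * 5 * 4 * 3 * fact(2)
= 9 * 8 * 7 * 6 * 5 * 4 * 3 * 2 * fact(1)
= 9 * 8 * 7 * 6 * 5 * 4 * 3 * 2 * 1
= 362880


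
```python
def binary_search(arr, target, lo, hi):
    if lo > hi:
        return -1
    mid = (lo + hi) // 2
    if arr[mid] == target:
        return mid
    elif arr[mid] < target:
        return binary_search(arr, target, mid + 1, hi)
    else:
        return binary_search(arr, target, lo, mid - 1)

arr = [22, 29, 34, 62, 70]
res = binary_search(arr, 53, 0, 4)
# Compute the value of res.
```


binary_search(arr, 53, 0, 4)
lo=0, hi=4, mid=2, arr[mid]=34
34 < 53, search right half
lo=3, hi=4, mid=3, arr[mid]=62
62 > 53, search left half
lo > hi, target not found, return -1
= -1


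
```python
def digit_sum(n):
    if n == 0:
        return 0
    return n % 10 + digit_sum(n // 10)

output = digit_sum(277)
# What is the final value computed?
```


digit_sum(277)
= 7 + digit_sum(27)
= 7 + 7 + digit_sum(2)
= 7 + 7 + 2 + digit_sum(0)
= 7 + 7 + 2 + 0
= 16


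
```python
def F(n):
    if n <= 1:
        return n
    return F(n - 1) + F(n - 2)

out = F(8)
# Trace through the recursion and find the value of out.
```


F(8)
= F(7) + F(6)
= (F(6) + F(5)) + F(6)
Computing bottom-up: F(0)=0, F(1)=1, F(2)=1, F(3)=2, F(4)=3, F(5)=5, F(6)=8, F(7)=13, F(8)=21
= 21


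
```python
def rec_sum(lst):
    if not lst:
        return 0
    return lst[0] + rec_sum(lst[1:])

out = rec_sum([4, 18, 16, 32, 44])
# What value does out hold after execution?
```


rec_sum([4, 18, 16, 32, 44])
= 4 + rec_sum([18, 16, 32, 44])
= 4 + 18 + rec_sum([16, 32, 44])
= 4 + 18 + 16 + rec_sum([32, 44])
= 4 + 18 + 16 + 32 + rec_sum([44])
= 4 + 18 + 16 + 32 + 44 + rec_sum([])
= 4 + 18 + 16 + 32 + 44 + 0
= 114


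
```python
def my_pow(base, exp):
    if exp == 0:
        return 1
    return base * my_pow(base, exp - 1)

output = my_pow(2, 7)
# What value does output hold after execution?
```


my_pow(2, 7)
= 2 * my_pow(2, 6)
= 2 * 2 * my_pow(2, 5)
= 2 * 2 * 2 * my_pow(2, 4)
= 2 * 2 * 2 * 2 * my_pow(2, 3)
= 2 * 2 * 2 * 2 * 2 * my_pow(2, 2)
= 2 * 2 * 2 * 2 * 2 * 2 * my_pow(2, 1)
= 2 * 2 * 2 * 2 * 2 * 2 * 2 * my_pow(2, 0)
= 2 * 2 * 2 * 2 * 2 * 2 * 2 * 1
= 128


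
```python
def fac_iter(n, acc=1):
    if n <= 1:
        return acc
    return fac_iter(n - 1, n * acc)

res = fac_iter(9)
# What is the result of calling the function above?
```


fac_iter(9, 1)
= fac_iter(8, 9 * 1) = fac_iter(8, 9)
= fac_iter(7, 8 * 9) = fac_iter(7, 72)
= fac_iter(6, 7 * 72) = fac_iter(6, 504)
= fac_iter(5, 6 * 504) = fac_iter(5, 3024)
= fac_iter(4, 5 * 3024) = fac_iter(4, 15120)
= fac_iter(3, 4 * 15120) = fac_iter(3, 60480)
= fac_iter(2, 3 * 60480) = fac_iter(2, 181440)
= fac_iter(1, 2 * 181440) = fac_iter(1, 362880)
n <= 1, return acc = 362880


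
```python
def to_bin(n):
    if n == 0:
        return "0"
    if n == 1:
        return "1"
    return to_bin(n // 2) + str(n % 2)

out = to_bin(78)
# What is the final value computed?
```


to_bin(78)
= to_bin(39) + "0"
= to_bin(19) + "1" + "0"
= to_bin(9) + "1" + "1" + "0"
= to_bin(4) + "1" + "1" + "1" + "0"
= to_bin(2) + "0" + "1" + "1" + "1" + "0"
= to_bin(1) + "0" + "0" + "1" + "1" + "1" + "0"
= "1" + "0" + "0" + "1" + "1" + "1" + "0"
= "1001110"


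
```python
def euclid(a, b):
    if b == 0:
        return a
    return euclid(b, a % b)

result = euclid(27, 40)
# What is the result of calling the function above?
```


euclid(27, 40)
= euclid(40, 27 % 40) = euclid(40, 27)
= euclid(27, 40 % 27) = euclid(27, 13)
= euclid(13, 27 % 13) = euclid(13, 1)
= euclid(1, 13 % 1) = euclid(1, 0)
b == 0, return a = 1


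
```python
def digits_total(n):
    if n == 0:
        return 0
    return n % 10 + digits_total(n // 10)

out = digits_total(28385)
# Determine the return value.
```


digits_total(28385)
= 5 + digits_total(2838)
= 5 + 8 + digits_total(283)
= 5 + 8 + 3 + digits_total(28)
= 5 + 8 + 3 + 8 + digits_total(2)
= 5 + 8 + 3 + 8 + 2 + digits_total(0)
= 5 + 8 + 3 + 8 + 2 + 0
= 26


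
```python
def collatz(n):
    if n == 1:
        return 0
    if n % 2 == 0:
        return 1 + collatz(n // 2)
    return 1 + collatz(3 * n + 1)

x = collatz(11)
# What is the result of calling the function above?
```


collatz(11)
11 is odd -> 3*11+1 = 34 -> collatz(34)
34 is even -> collatz(17)
17 is odd -> 3*17+1 = 52 -> collatz(52)
52 is even -> collatz(26)
26 is even -> collatz(13)
13 is odd -> 3*13+1 = 40 -> collatz(40)
40 is even -> collatz(20)
20 is even -> collatz(10)
10 is even -> collatz(5)
5 is odd -> 3*5+1 = 16 -> collatz(16)
16 is even -> collatz(8)
8 is even -> collatz(4)
4 is even -> collatz(2)
2 is even -> collatz(1)
Reached 1 after 14 steps
= 14


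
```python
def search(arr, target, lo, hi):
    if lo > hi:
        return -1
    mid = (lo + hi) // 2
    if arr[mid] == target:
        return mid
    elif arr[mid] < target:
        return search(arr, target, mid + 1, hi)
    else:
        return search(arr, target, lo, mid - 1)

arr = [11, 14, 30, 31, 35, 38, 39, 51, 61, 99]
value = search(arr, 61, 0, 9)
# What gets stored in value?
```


search(arr, 61, 0, 9)
lo=0, hi=9, mid=4, arr[mid]=35
35 < 61, search right half
lo=5, hi=9, mid=7, arr[mid]=51
51 < 61, search right half
lo=8, hi=9, mid=8, arr[mid]=61
arr[8] == 61, found at index 8
= 8


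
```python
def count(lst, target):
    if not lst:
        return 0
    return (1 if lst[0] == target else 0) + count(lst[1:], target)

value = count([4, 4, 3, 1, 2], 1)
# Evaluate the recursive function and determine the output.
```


count([4, 4, 3, 1, 2], 1)
lst[0]=4 != 1: 0 + count([4, 3, 1, 2], 1)
lst[0]=4 != 1: 0 + count([3, 1, 2], 1)
lst[0]=3 != 1: 0 + count([1, 2], 1)
lst[0]=1 == 1: 1 + count([2], 1)
lst[0]=2 != 1: 0 + count([], 1)
= 1


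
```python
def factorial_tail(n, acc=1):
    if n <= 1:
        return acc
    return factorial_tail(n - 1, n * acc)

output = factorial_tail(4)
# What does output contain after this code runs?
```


factorial_tail(4, 1)
= factorial_tail(3, 4 * 1) = factorial_tail(3, 4)
= factorial_tail(2, 3 * 4) = factorial_tail(2, 12)
= factorial_tail(1, 2 * 12) = factorial_tail(1, 24)
n <= 1, return acc = 24


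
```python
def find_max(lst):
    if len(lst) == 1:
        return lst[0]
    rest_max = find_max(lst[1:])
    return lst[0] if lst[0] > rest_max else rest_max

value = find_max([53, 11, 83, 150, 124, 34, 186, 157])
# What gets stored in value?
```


find_max([53, 11, 83, 150, 124, 34, 186, 157])
= compare 53 with find_max([11, 83, 150, 124, 34, 186, 157])
= compare 11 with find_max([83, 150, 124, 34, 186, 157])
= compare 83 with find_max([150, 124, 34, 186, 157])
= compare 150 with find_max([124, 34, 186, 157])
= compare 124 with find_max([34, 186, 157])
= compare 34 with find_max([186, 157])
= compare 186 with find_max([157])
Base: find_max([157]) = 157
compare 186 with 157: max = 186
compare 34 with 186: max = 186
compare 124 with 186: max = 186
compare 150 with 186: max = 186
compare 83 with 186: max = 186
compare 11 with 186: max = 186
compare 53 with 186: max = 186
= 186


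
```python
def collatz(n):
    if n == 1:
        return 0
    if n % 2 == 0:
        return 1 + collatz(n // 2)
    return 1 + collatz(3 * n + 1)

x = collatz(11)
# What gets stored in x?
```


collatz(11)
11 is odd -> 3*11+1 = 34 -> collatz(34)
34 is even -> collatz(17)
17 is odd -> 3*17+1 = 52 -> collatz(52)
52 is even -> collatz(26)
26 is even -> collatz(13)
13 is odd -> 3*13+1 = 40 -> collatz(40)
40 is even -> collatz(20)
20 is even -> collatz(10)
10 is even -> collatz(5)
5 is odd -> 3*5+1 = 16 -> collatz(16)
16 is even -> collatz(8)
8 is even -> collatz(4)
4 is even -> collatz(2)
2 is even -> collatz(1)
Reached 1 after 14 steps
= 14


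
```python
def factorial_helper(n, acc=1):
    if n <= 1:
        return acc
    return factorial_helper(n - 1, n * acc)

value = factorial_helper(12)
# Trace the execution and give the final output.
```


factorial_helper(12, 1)
= factorial_helper(11, 12 * 1) = factorial_helper(11, 12)
= factorial_helper(10, 11 * 12) = factorial_helper(10, 132)
= factorial_helper(9, 10 * 132) = factorial_helper(9, 1320)
= factorial_helper(8, 9 * 1320) = factorial_helper(8, 11880)
= factorial_helper(7, 8 * 11880) = factorial_helper(7, 95040)
= factorial_helper(6, 7 * 95040) = factorial_helper(6, 665280)
= factorial_helper(5, 6 * 665280) = factorial_helper(5, 3991680)
= factorial_helper(4, 5 * 3991680) = factorial_helper(4, 19958400)
= factorial_helper(3, 4 * 19958400) = factorial_helper(3, 79833600)
= factorial_helper(2, 3 * 79833600) = factorial_helper(2, 239500800)
= factorial_helper(1, 2 * 239500800) = factorial_helper(1, 479001600)
n <= 1, return acc = 479001600


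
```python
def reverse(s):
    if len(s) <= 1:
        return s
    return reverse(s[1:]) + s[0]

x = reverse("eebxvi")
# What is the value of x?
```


reverse("eebxvi")
= reverse("ebxvi") + "e"
= reverse("bxvi") + "e" + "e"
= reverse("xvi") + "b" + "e" + "e"
= reverse("vi") + "x" + "b" + "e" + "e"
= reverse("i") + "v" + "x" + "b" + "e" + "e"
= "i" + "v" + "x" + "b" + "e" + "e"
= "ivxbee"


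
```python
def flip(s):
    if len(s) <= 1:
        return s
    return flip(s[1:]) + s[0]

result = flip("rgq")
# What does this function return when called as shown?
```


flip("rgq")
= flip("gq") + "r"
= flip("q") + "g" + "r"
= "q" + "g" + "r"
= "qgr"


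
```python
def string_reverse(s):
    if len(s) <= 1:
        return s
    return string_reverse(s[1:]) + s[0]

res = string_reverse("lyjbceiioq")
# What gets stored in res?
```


string_reverse("lyjbceiioq")
= string_reverse("yjbceiioq") + "l"
= string_reverse("jbceiioq") + "y" + "l"
= string_reverse("bceiioq") + "j" + "y" + "l"
= string_reverse("ceiioq") + "b" + "j" + "y" + "l"
= string_reverse("eiioq") + "c" + "b" + "j" + "y" + "l"
= string_reverse("iioq") + "e" + "c" + "b" + "j" + "y" + "l"
= string_reverse("ioq") + "i" + "e" + "c" + "b" + "j" + "y" + "l"
= string_reverse("oq") + "i" + "i" + "e" + "c" + "b" + "j" + "y" + "l"
= string_reverse("q") + "o" + "i" + "i" + "e" + "c" + "b" + "j" + "y" + "l"
= "q" + "o" + "i" + "i" + "e" + "c" + "b" + "j" + "y" + "l"
= "qoiiecbjyl"


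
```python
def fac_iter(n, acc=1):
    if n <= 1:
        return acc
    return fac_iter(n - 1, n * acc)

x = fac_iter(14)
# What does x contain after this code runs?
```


fac_iter(14, 1)
= fac_iter(13, 14 * 1) = fac_iter(13, 14)
= fac_iter(12, 13 * 14) = fac_iter(12, 182)
= fac_iter(11, 12 * 182) = fac_iter(11, 2184)
= fac_iter(10, 11 * 2184) = fac_iter(10, 24024)
= fac_iter(9, 10 * 24024) = fac_iter(9, 240240)
= fac_iter(8, 9 * 240240) = fac_iter(8, 2162160)
= fac_iter(7, 8 * 2162160) = fac_iter(7, 17297280)
= fac_iter(6, 7 * 17297280) = fac_iter(6, 121080960)
= fac_iter(5, 6 * 121080960) = fac_iter(5, 726485760)
= fac_iter(4, 5 * 726485760) = fac_iter(4, 3632428800)
= fac_iter(3, 4 * 3632428800) = fac_iter(3, 14529715200)
= fac_iter(2, 3 * 14529715200) = fac_iter(2, 43589145600)
= fac_iter(1, 2 * 43589145600) = fac_iter(1, 87178291200)
n <= 1, return acc = 87178291200


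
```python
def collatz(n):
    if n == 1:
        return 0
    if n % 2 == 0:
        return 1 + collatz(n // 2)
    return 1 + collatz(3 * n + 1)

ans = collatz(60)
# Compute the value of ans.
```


collatz(60)
60 is even -> collatz(30)
30 is even -> collatz(15)
15 is odd -> 3*15+1 = 46 -> collatz(46)
46 is even -> collatz(23)
23 is odd -> 3*23+1 = 70 -> collatz(70)
70 is even -> collatz(35)
35 is odd -> 3*35+1 = 106 -> collatz(106)
106 is even -> collatz(53)
53 is odd -> 3*53+1 = 160 -> collatz(160)
160 is even -> collatz(80)
80 is even -> collatz(40)
40 is even -> collatz(20)
20 is even -> collatz(10)
10 is even -> collatz(5)
5 is odd -> 3*5+1 = 16 -> collatz(16)
16 is even -> collatz(8)
8 is even -> collatz(4)
4 is even -> collatz(2)
2 is even -> collatz(1)
Reached 1 after 19 steps
= 19


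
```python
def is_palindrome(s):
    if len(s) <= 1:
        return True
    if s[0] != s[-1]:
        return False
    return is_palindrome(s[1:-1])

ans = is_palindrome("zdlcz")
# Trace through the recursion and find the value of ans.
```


is_palindrome("zdlcz")
"zdlcz": s[0]='z' == s[-1]='z' -> is_palindrome("dlc")
"dlc": s[0]='d' != s[-1]='c' -> False
= False


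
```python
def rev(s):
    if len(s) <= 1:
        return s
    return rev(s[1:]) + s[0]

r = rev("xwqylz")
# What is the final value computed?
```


rev("xwqylz")
= rev("wqylz") + "x"
= rev("qylz") + "w" + "x"
= rev("ylz") + "q" + "w" + "x"
= rev("lz") + "y" + "q" + "w" + "x"
= rev("z") + "l" + "y" + "q" + "w" + "x"
= "z" + "l" + "y" + "q" + "w" + "x"
= "zlyqwx"


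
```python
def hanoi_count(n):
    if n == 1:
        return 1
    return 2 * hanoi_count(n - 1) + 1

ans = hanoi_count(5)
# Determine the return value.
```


hanoi_count(5)
= 2 * hanoi_count(4) + 1
= 2 * (2 * hanoi_count(3) + 1) + 1
= 2 * (2 * (2 * hanoi_count(2) + 1) + 1) + 1
= 2 * (2 * (2 * (2 * hanoi_count(1) + 1) + 1) + 1) + 1
Now compute bottom-up:
hanoi_count(1) = 1
hanoi_count(2) = 2 * 1 + 1 = 3
hanoi_count(3) = 2 * 3 + 1 = 7
hanoi_count(4) = 2 * 7 + 1 = 15
hanoi_count(5) = 2 * 15 + 1 = 31
= 31


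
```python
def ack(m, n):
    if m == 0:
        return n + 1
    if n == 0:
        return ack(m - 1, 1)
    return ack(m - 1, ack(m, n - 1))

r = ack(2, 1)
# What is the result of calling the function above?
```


ack(2, 1)
= ack(1, ack(2, 0))
First compute ack(2, 0) = 3
= ack(1, 3)
= 5


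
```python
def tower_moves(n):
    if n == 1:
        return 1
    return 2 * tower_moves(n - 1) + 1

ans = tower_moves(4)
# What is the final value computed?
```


tower_moves(4)
= 2 * tower_moves(3) + 1
= 2 * (2 * tower_moves(2) + 1) + 1
= 2 * (2 * (2 * tower_moves(1) + 1) + 1) + 1
Now compute bottom-up:
tower_moves(1) = 1
tower_moves(2) = 2 * 1 + 1 = 3
tower_moves(3) = 2 * 3 + 1 = 7
tower_moves(4) = 2 * 7 + 1 = 15
= 15


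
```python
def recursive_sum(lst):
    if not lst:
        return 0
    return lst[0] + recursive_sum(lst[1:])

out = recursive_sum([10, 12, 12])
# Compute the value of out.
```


recursive_sum([10, 12, 12])
= 10 + recursive_sum([12, 12])
= 10 + 12 + recursive_sum([12])
= 10 + 12 + 12 + recursive_sum([])
= 10 + 12 + 12 + 0
= 34


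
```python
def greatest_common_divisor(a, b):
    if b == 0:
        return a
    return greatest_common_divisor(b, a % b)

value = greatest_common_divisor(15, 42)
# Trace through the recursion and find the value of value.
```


greatest_common_divisor(15, 42)
= greatest_common_divisor(42, 15 % 42) = greatest_common_divisor(42, 15)
= greatest_common_divisor(15, 42 % 15) = greatest_common_divisor(15, 12)
= greatest_common_divisor(12, 15 % 12) = greatest_common_divisor(12, 3)
= greatest_common_divisor(3, 12 % 3) = greatest_common_divisor(3, 0)
b == 0, return a = 3


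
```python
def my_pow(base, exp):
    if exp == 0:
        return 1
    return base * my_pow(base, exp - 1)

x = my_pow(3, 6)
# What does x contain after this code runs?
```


my_pow(3, 6)
= 3 * my_pow(3, 5)
= 3 * 3 * my_pow(3, 4)
= 3 * 3 * 3 * my_pow(3, 3)
= 3 * 3 * 3 * 3 * my_pow(3, 2)
= 3 * 3 * 3 * 3 * 3 * my_pow(3, 1)
= 3 * 3 * 3 * 3 * 3 * 3 * my_pow(3, 0)
= 3 * 3 * 3 * 3 * 3 * 3 * 1
= 729


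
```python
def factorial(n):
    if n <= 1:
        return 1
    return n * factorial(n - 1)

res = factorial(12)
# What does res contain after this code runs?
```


factorial(12)
= 12 * factorial(11)
= 12 * 11 * factorial(10)
= 12 * 11 * 10 * factorial(9)
= 12 * 11 * 10 * 9 * factorial(8)
= 12 * 11 * 10 * 9 * 8 * factorial(7)
= 12 * 11 * 10 * 9 * 8 * 7 * factorial(6)
= 12 * 11 * 10 * 9 * 8 * 7 * 6 * factorial(5)
= 12 * 11 * 10 * 9 * 8 * 7 * 6 * 5 * factorial(4)
= 12 * 11 * 10 * 9 * 8 * 7 * 6 * 5 * 4 * factorial(3)
= 12 * 11 * 10 * 9 * 8 * 7 * 6 * 5 * 4 * 3 * factorial(2)
= 12 * 11 * 10 * 9 * 8 * 7 * 6 * 5 * 4 * 3 * 2 * factorial(1)
= 12 * 11 * 10 * 9 * 8 * 7 * 6 * 5 * 4 * 3 * 2 * 1
= 479001600


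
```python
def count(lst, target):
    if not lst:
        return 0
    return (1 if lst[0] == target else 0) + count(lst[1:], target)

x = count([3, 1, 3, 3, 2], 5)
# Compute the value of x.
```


count([3, 1, 3, 3, 2], 5)
lst[0]=3 != 5: 0 + count([1, 3, 3, 2], 5)
lst[0]=1 != 5: 0 + count([3, 3, 2], 5)
lst[0]=3 != 5: 0 + count([3, 2], 5)
lst[0]=3 != 5: 0 + count([2], 5)
lst[0]=2 != 5: 0 + count([], 5)
= 0


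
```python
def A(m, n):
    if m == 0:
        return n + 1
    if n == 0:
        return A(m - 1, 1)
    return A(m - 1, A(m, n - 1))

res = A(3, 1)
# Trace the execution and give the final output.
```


A(3, 1)
= A(2, A(3, 0))
First compute A(3, 0) = 5
= A(2, 5)
= 13


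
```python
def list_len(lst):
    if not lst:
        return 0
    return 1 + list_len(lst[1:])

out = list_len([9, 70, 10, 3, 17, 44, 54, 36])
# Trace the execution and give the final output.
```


list_len([9, 70, 10, 3, 17, 44, 54, 36])
= 1 + list_len([70, 10, 3, 17, 44, 54, 36])
= 1 + 1 + list_len([10, 3, 17, 44, 54, 36])
= 1 + 1 + 1 + list_len([3, 17, 44, 54, 36])
= 1 + 1 + 1 + 1 + list_len([17, 44, 54, 36])
= 1 + 1 + 1 + 1 + 1 + list_len([44, 54, 36])
= 1 + 1 + 1 + 1 + 1 + 1 + list_len([54, 36])
= 1 + 1 + 1 + 1 + 1 + 1 + 1 + list_len([36])
= 1 + 1 + 1 + 1 + 1 + 1 + 1 + 1 + list_len([])
= 1 + 1 + 1 + 1 + 1 + 1 + 1 + 1 + 0
= 8


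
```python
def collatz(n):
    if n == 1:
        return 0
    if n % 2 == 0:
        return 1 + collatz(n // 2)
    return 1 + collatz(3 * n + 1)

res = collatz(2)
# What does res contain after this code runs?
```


collatz(2)
2 is even -> collatz(1)
Reached 1 after 1 steps
= 1


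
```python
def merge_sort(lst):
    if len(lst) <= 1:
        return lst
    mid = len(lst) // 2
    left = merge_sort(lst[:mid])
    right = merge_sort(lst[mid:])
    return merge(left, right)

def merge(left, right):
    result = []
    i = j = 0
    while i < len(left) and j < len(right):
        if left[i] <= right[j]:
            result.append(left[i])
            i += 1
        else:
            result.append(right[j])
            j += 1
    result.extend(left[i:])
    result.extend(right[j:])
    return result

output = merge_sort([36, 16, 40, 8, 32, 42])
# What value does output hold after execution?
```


merge_sort([36, 16, 40, 8, 32, 42])
Split into [36, 16, 40] and [8, 32, 42]
Left sorted: [16, 36, 40]
Right sorted: [8, 32, 42]
Merge [16, 36, 40] and [8, 32, 42]
= [8, 16, 32, 36, 40, 42]


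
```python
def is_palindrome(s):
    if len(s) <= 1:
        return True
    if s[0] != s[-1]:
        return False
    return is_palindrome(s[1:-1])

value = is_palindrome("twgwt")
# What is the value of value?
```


is_palindrome("twgwt")
"twgwt": s[0]='t' == s[-1]='t' -> is_palindrome("wgw")
"wgw": s[0]='w' == s[-1]='w' -> is_palindrome("g")
"g": len <= 1 -> True
= True


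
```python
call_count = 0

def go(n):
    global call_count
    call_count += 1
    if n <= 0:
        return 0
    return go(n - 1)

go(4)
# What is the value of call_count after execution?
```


go(4) calls go(3) calls ... calls go(0)
Total calls: 4 + 1 (for base case) = 5


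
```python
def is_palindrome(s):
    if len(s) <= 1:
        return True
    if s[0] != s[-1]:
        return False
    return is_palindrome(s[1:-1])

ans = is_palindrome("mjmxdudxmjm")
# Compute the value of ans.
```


is_palindrome("mjmxdudxmjm")
"mjmxdudxmjm": s[0]='m' == s[-1]='m' -> is_palindrome("jmxdudxmj")
"jmxdudxmj": s[0]='j' == s[-1]='j' -> is_palindrome("mxdudxm")
"mxdudxm": s[0]='m' == s[-1]='m' -> is_palindrome("xdudx")
"xdudx": s[0]='x' == s[-1]='x' -> is_palindrome("dud")
"dud": s[0]='d' == s[-1]='d' -> is_palindrome("u")
"u": len <= 1 -> True
= True


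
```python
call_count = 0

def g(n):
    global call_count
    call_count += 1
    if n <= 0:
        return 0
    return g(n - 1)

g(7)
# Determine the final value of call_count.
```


g(7) calls g(6) calls ... calls g(0)
Total calls: 7 + 1 (for base case) = 8


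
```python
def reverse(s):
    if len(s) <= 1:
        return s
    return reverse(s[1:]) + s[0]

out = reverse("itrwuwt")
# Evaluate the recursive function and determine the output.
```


reverse("itrwuwt")
= reverse("trwuwt") + "i"
= reverse("rwuwt") + "t" + "i"
= reverse("wuwt") + "r" + "t" + "i"
= reverse("uwt") + "w" + "r" + "t" + "i"
= reverse("wt") + "u" + "w" + "r" + "t" + "i"
= reverse("t") + "w" + "u" + "w" + "r" + "t" + "i"
= "t" + "w" + "u" + "w" + "r" + "t" + "i"
= "twuwrti"


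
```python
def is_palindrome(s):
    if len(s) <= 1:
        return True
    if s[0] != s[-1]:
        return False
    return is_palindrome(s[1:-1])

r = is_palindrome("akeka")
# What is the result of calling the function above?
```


is_palindrome("akeka")
"akeka": s[0]='a' == s[-1]='a' -> is_palindrome("kek")
"kek": s[0]='k' == s[-1]='k' -> is_palindrome("e")
"e": len <= 1 -> True
= True


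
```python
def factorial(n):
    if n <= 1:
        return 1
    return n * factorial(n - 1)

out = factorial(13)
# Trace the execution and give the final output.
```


factorial(13)
= 13 * factorial(12)
= 13 * 12 * factorial(11)
= 13 * 12 * 11 * factorial(10)
= 13 * 12 * 11 * 10 * factorial(9)
= 13 * 12 * 11 * 10 * 9 * factorial(8)
= 13 * 12 * 11 * 10 * 9 * 8 * factorial(7)
= 13 * 12 * 11 * 10 * 9 * 8 * 7 * factorial(6)
= 13 * 12 * 11 * 10 * 9 * 8 * 7 * 6 * factorial(5)
= 13 * 12 * 11 * 10 * 9 * 8 * 7 * 6 * 5 * factorial(4)
= 13 * 12 * 11 * 10 * 9 * 8 * 7 * 6 * 5 * 4 * factorial(3)
= 13 * 12 * 11 * 10 * 9 * 8 * 7 * 6 * 5 * 4 * 3 * factorial(2)
= 13 * 12 * 11 * 10 * 9 * 8 * 7 * 6 * 5 * 4 * 3 * 2 * factorial(1)
= 13 * 12 * 11 * 10 * 9 * 8 * 7 * 6 * 5 * 4 * 3 * 2 * 1
= 6227020800


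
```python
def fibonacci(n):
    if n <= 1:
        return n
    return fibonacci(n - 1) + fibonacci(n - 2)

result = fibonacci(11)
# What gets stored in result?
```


fibonacci(11)
= fibonacci(10) + fibonacci(9)
= (fibonacci(9) + fibonacci(8)) + fibonacci(9)
Computing bottom-up: fibonacci(0)=0, fibonacci(1)=1, fibonacci(2)=1, fibonacci(3)=2, fibonacci(4)=3, fibonacci(5)=5, fibonacci(6)=8, fibonacci(7)=13, fibonacci(8)=21, fibonacci(9)=34, fibonacci(10)=55, fibonacci(11)=89
= 89
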